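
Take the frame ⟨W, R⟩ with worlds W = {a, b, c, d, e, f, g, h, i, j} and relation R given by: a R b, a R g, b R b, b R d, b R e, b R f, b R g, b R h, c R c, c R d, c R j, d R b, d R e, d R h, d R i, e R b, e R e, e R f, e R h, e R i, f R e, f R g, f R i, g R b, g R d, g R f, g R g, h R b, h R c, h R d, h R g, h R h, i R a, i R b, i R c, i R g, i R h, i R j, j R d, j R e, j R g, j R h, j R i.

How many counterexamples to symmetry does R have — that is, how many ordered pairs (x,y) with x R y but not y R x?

22

Enumerating: (a,b), (a,g), (b,f), (c,d), (c,j), (d,e), (d,i), (e,h), (e,i), (f,i), (g,d), (h,c), … and 10 more.
Total: 22.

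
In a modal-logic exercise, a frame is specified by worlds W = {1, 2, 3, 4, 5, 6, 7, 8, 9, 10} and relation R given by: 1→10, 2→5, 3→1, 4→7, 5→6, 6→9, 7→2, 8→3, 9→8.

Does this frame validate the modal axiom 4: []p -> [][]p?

No

By correspondence theory, 4 is valid on a frame iff R is transitive.
Transitive: no — 2 R 5 and 5 R 6, but not 2 R 6.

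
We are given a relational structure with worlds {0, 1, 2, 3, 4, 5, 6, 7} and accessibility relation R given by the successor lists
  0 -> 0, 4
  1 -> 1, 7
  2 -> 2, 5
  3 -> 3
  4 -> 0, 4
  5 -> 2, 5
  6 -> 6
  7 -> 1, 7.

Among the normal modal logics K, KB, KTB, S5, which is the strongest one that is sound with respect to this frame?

Symmetric (axiom B): yes — every pair in R has its reverse in R.
Reflexive (axiom T): yes — every world is R-related to itself.
Euclidean (axiom 5): yes — any two successors of a common world are R-related.
So F validates K, KB, KTB, S5. The strongest is S5.

S5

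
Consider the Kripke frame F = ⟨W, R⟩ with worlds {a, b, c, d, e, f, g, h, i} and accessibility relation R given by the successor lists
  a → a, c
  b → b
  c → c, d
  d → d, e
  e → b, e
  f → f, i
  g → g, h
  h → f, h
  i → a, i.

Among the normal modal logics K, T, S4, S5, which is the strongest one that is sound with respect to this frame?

Reflexive (axiom T): yes — every world is R-related to itself.
Transitive (axiom 4): no — a R c and c R d, but not a R d.
Euclidean (axiom 5): no — a R c and a R a, but not c R a.
So F validates K, T; S4 would additionally require R to be transitive. The strongest is T.

T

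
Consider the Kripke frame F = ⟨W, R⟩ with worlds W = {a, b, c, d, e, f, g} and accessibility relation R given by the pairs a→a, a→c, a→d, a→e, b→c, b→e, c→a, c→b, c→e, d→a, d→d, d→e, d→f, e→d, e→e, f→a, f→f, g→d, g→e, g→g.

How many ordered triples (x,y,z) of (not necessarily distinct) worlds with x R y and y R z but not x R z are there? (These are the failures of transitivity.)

17

Enumerating: (a,c,b), (a,d,f), (b,c,a), (b,c,b), (b,e,d), (c,a,c), (c,a,d), (c,b,c), (c,e,d), (d,a,c), (e,d,a), (e,d,f), (f,a,c), (f,a,d), (f,a,e), (g,d,a), (g,d,f).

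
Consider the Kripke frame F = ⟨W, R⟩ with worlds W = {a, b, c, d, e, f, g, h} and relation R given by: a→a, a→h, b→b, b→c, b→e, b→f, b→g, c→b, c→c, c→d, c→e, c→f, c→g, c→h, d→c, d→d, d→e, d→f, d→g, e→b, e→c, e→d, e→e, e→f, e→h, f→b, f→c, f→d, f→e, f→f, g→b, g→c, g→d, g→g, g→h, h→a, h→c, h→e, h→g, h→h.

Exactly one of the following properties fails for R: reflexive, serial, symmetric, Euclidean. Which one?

Reflexive: yes — every world is R-related to itself.
Serial: yes — every world has a successor (e.g. a R a).
Symmetric: yes — every pair in R has its reverse in R.
Euclidean: no — b R e and b R g, but not e R g.
Only Euclidean fails.

Euclidean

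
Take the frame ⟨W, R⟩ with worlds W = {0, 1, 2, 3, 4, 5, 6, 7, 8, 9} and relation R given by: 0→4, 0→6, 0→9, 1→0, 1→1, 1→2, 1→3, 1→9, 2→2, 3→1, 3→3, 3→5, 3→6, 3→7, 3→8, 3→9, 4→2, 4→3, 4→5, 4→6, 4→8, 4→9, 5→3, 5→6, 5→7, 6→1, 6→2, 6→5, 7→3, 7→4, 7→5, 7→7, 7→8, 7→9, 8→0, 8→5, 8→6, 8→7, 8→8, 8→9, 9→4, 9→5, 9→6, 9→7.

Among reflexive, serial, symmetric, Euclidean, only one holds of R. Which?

serial

Reflexive: no — 0 is not related to itself.
Serial: yes — every world has a successor (e.g. 0 R 4).
Symmetric: no — 0 R 4 but not 4 R 0.
Euclidean: no — 0 R 6 and 0 R 4, but not 6 R 4.
Only serial holds.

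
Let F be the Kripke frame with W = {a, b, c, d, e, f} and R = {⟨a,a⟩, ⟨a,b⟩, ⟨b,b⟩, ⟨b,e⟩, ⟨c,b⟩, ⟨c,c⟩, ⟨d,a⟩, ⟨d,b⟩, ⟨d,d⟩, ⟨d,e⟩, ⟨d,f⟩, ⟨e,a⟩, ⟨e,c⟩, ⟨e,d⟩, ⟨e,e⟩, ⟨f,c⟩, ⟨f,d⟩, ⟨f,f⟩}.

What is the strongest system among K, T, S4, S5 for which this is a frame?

T

Reflexive (axiom T): yes — every world is R-related to itself.
Transitive (axiom 4): no — a R b and b R e, but not a R e.
Euclidean (axiom 5): no — d R a and d R e, but not a R e.
So F validates K, T; S4 would additionally require R to be transitive. The strongest is T.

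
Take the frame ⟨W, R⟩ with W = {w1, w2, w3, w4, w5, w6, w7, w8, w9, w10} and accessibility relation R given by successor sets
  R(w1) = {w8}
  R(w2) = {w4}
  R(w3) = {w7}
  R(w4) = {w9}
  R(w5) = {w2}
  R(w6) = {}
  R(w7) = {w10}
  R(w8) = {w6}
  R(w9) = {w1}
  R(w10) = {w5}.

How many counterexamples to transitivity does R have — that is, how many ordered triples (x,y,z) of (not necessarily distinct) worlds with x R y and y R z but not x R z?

Enumerating: (w1,w8,w6), (w10,w5,w2), (w2,w4,w9), (w3,w7,w10), (w4,w9,w1), (w5,w2,w4), (w7,w10,w5), (w9,w1,w8).

8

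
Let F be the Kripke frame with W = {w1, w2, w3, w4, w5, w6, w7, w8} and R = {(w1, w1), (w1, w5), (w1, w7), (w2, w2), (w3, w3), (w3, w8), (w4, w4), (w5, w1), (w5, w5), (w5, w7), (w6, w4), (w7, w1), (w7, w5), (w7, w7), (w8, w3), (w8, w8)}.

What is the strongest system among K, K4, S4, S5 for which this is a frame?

K4

Transitive (axiom 4): yes — every two-step R-path is closed by a direct edge.
Reflexive (axiom T): no — w6 is not related to itself.
Euclidean (axiom 5): yes — any two successors of a common world are R-related.
So F validates K, K4; S4 would additionally require R to be reflexive. The strongest is K4.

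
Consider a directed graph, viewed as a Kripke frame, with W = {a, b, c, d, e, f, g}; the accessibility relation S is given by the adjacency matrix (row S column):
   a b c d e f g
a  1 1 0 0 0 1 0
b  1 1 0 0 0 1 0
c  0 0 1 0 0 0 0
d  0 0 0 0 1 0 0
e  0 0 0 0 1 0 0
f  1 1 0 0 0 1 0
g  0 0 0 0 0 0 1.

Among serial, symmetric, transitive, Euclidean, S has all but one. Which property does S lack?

symmetric

Serial: yes — every world has a successor (e.g. a S a).
Symmetric: no — d S e but not e S d.
Transitive: yes — every two-step S-path is closed by a direct edge.
Euclidean: yes — any two successors of a common world are S-related.
Only symmetric fails.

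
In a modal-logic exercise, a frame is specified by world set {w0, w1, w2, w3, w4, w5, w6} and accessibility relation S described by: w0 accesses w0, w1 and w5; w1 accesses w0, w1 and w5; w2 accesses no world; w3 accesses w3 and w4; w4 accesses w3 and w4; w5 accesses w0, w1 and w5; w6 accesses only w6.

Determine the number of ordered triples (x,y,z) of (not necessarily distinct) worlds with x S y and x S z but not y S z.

0

S is Euclidean; there are no such tuples.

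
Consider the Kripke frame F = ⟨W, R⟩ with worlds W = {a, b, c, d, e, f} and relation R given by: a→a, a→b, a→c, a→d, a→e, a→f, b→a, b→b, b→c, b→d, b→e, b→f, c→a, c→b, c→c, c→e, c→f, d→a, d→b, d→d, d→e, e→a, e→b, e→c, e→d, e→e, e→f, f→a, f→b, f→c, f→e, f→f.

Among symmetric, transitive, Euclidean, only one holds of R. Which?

symmetric

Symmetric: yes — every pair in R has its reverse in R.
Transitive: no — c R a and a R d, but not c R d.
Euclidean: no — a R c and a R d, but not c R d.
Only symmetric holds.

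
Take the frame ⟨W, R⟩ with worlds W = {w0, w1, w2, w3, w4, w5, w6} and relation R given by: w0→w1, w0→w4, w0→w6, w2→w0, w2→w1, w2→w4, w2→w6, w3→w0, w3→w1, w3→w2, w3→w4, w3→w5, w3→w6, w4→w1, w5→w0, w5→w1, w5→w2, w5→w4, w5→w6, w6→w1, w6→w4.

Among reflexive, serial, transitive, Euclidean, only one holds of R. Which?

Reflexive: no — w0 is not related to itself.
Serial: no — w1 has no R-successor.
Transitive: yes — every two-step R-path is closed by a direct edge.
Euclidean: no — w0 R w1 and w0 R w4, but not w1 R w4.
Only transitive holds.

transitive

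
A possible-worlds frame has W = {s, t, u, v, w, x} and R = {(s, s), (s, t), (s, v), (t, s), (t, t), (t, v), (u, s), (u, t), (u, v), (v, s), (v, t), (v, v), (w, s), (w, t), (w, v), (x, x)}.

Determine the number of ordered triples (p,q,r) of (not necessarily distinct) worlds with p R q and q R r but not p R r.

R is transitive; there are no such tuples.

0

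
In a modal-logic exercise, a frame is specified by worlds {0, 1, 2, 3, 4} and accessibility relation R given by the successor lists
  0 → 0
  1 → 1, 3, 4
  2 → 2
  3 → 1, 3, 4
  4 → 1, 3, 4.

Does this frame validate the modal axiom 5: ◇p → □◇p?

By correspondence theory, 5 is valid on a frame iff R is Euclidean.
Euclidean: yes — any two successors of a common world are R-related.

Yes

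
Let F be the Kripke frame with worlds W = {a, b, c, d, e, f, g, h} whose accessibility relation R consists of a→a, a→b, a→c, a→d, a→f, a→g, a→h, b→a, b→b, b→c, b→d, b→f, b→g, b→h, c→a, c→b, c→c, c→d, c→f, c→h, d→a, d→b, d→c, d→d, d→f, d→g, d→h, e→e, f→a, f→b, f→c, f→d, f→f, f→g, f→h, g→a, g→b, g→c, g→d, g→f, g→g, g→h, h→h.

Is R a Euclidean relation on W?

No

Euclidean: no — a R c and a R g, but not c R g.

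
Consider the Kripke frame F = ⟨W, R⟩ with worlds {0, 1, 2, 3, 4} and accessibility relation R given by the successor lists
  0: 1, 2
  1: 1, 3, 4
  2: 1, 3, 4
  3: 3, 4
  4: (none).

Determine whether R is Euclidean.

Euclidean: no — 0 R 1 and 0 R 2, but not 1 R 2.

No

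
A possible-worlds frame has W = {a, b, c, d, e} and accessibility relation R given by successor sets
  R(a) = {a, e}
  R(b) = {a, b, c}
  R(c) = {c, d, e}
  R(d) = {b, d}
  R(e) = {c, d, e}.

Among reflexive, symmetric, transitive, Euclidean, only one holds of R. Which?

Reflexive: yes — every world is R-related to itself.
Symmetric: no — a R e but not e R a.
Transitive: no — a R e and e R c, but not a R c.
Euclidean: no — b R a and b R c, but not a R c.
Only reflexive holds.

reflexive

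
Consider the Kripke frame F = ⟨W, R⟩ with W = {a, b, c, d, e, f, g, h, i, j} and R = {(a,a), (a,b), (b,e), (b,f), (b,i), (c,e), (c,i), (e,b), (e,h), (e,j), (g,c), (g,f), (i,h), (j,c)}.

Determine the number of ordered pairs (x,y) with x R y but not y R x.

11

Enumerating: (a,b), (b,f), (b,i), (c,e), (c,i), (e,h), (e,j), (g,c), (g,f), (i,h), (j,c).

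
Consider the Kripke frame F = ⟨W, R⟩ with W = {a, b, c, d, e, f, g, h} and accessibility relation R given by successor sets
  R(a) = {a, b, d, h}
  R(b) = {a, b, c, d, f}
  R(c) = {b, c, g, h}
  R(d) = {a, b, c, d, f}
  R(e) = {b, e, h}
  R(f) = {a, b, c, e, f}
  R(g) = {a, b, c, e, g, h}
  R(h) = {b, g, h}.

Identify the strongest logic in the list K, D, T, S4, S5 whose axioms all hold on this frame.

T

Serial (axiom D): yes — every world has a successor (e.g. a R a).
Reflexive (axiom T): yes — every world is R-related to itself.
Transitive (axiom 4): no — a R b and b R c, but not a R c.
Euclidean (axiom 5): no — a R b and a R h, but not b R h.
So F validates K, D, T; S4 would additionally require R to be transitive. The strongest is T.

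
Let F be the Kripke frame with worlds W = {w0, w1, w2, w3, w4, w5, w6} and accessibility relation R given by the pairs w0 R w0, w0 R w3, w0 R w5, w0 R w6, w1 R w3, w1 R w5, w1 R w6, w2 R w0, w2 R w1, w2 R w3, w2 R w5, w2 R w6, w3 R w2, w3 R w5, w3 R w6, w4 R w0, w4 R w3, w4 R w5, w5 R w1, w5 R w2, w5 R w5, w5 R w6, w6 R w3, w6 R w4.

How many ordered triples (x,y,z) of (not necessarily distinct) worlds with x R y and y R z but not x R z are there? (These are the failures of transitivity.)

Enumerating: (w0,w3,w2), (w0,w5,w1), (w0,w5,w2), (w0,w6,w4), (w1,w3,w2), (w1,w5,w1), (w1,w5,w2), (w1,w6,w4), (w2,w3,w2), (w2,w5,w2), (w2,w6,w4), (w3,w2,w0), … and 21 more.
Total: 33.

33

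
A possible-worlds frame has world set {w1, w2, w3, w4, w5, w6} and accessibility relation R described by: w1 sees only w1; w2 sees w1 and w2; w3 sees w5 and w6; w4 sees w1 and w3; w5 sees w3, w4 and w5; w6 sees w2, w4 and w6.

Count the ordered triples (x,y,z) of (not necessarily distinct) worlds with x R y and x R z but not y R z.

15

Enumerating: (w2,w1,w2), (w3,w5,w6), (w3,w6,w5), (w4,w1,w3), (w4,w3,w1), (w4,w3,w3), (w5,w3,w3), (w5,w3,w4), (w5,w4,w4), (w5,w4,w5), (w6,w2,w4), (w6,w2,w6), (w6,w4,w2), (w6,w4,w4), (w6,w4,w6).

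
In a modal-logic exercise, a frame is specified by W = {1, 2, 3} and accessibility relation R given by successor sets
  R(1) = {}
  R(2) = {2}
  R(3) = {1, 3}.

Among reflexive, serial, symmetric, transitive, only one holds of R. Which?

transitive

Reflexive: no — 1 is not related to itself.
Serial: no — 1 has no R-successor.
Symmetric: no — 3 R 1 but not 1 R 3.
Transitive: yes — every two-step R-path is closed by a direct edge.
Only transitive holds.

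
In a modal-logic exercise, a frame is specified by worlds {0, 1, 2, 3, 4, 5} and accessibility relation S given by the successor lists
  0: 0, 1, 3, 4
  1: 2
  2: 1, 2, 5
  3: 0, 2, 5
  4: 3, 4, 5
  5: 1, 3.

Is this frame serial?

Yes

Serial: yes — every world has a successor (e.g. 0 S 0).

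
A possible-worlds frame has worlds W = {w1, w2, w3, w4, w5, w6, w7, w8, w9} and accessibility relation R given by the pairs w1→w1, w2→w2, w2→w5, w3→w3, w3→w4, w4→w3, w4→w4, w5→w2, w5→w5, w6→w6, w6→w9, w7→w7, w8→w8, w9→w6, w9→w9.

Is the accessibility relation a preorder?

Reflexive: yes — every world is R-related to itself.
Transitive: yes — every two-step R-path is closed by a direct edge.
So R is a preorder.

Yes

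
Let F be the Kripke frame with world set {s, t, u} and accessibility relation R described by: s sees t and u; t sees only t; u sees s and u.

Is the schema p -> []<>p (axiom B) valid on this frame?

No

The schema B characterises exactly the symmetric frames.
Symmetric: no — s R t but not t R s.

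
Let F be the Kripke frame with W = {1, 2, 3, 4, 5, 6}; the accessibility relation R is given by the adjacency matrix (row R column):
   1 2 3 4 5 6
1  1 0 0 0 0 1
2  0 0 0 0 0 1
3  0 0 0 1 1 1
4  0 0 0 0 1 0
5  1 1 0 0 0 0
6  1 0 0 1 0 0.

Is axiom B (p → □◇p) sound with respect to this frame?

No

Axiom B corresponds to the accessibility relation being symmetric.
Symmetric: no — 2 R 6 but not 6 R 2.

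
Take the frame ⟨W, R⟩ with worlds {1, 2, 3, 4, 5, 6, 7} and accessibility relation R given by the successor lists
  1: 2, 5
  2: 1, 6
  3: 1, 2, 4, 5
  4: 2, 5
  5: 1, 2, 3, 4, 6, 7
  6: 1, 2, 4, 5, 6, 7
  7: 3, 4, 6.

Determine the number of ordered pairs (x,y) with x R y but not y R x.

Enumerating: (3,1), (3,2), (3,4), (4,2), (5,2), (5,7), (6,1), (6,4), (7,3), (7,4).

10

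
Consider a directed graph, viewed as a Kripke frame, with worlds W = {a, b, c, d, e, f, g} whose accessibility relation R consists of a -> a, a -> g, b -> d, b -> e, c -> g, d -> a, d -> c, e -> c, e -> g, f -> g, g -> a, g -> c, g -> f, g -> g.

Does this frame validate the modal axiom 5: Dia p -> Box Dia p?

No

Axiom 5 corresponds to the accessibility relation being Euclidean.
Euclidean: no — b R d and b R e, but not d R e.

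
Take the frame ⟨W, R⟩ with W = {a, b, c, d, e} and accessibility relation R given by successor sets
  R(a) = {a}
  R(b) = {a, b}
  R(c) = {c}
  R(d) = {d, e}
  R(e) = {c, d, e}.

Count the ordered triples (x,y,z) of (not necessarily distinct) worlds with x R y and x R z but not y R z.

4

Enumerating: (b,a,b), (e,c,d), (e,c,e), (e,d,c).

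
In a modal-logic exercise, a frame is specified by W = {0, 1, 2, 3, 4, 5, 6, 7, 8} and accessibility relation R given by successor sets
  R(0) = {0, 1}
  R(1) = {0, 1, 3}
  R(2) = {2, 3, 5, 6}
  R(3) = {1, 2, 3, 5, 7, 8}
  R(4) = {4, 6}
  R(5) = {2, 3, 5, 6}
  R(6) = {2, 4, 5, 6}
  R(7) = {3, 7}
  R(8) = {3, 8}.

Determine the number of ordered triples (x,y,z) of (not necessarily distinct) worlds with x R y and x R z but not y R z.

28

Enumerating: (1,0,3), (1,3,0), (2,3,6), (2,6,3), (3,1,2), (3,1,5), (3,1,7), (3,1,8), (3,2,1), (3,2,7), (3,2,8), (3,5,1), … and 16 more.
Total: 28.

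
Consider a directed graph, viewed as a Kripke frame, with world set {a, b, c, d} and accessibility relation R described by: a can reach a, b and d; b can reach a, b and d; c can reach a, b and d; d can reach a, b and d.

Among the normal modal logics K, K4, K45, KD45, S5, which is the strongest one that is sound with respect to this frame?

KD45

Transitive (axiom 4): yes — every two-step R-path is closed by a direct edge.
Euclidean (axiom 5): yes — any two successors of a common world are R-related.
Serial (axiom D): yes — every world has a successor (e.g. a R a).
Reflexive (axiom T): no — c is not related to itself.
So F validates K, K4, K45, KD45; S5 would additionally require R to be reflexive. The strongest is KD45.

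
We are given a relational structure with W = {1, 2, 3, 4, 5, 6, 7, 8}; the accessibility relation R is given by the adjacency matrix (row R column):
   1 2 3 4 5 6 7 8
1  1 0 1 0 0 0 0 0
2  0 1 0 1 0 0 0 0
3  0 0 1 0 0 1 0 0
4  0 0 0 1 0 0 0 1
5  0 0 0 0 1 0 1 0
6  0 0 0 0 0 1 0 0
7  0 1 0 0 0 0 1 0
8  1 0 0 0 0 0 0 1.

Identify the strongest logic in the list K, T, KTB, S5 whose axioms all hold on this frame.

Reflexive (axiom T): yes — every world is R-related to itself.
Symmetric (axiom B): no — 1 R 3 but not 3 R 1.
Euclidean (axiom 5): no — 1 R 3 and 1 R 1, but not 3 R 1.
So F validates K, T; KTB would additionally require R to be symmetric. The strongest is T.

T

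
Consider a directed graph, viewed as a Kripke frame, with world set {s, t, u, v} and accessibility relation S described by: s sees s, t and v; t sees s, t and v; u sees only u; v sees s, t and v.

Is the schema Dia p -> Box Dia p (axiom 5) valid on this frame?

Yes

The schema 5 characterises exactly the Euclidean frames.
Euclidean: yes — any two successors of a common world are S-related.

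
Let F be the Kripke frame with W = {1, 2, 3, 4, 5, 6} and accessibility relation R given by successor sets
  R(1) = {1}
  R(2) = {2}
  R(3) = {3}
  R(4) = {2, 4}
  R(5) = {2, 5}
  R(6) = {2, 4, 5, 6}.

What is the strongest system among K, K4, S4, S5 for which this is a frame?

S4

Transitive (axiom 4): yes — every two-step R-path is closed by a direct edge.
Reflexive (axiom T): yes — every world is R-related to itself.
Euclidean (axiom 5): no — 6 R 2 and 6 R 4, but not 2 R 4.
So F validates K, K4, S4; S5 would additionally require R to be Euclidean. The strongest is S4.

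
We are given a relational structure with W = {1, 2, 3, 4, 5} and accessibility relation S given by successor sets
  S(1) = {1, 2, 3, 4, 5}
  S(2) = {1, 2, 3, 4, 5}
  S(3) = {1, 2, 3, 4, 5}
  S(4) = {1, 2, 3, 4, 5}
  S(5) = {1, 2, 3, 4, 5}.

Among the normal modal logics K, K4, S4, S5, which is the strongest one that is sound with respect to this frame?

Transitive (axiom 4): yes — every two-step S-path is closed by a direct edge.
Reflexive (axiom T): yes — every world is S-related to itself.
Euclidean (axiom 5): yes — any two successors of a common world are S-related.
So F validates K, K4, S4, S5. The strongest is S5.

S5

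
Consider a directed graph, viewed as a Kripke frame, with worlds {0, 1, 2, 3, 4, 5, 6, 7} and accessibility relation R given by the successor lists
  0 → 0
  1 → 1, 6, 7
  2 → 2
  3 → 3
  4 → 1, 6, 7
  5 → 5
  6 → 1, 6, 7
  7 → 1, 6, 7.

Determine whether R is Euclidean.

Yes

Euclidean: yes — any two successors of a common world are R-related.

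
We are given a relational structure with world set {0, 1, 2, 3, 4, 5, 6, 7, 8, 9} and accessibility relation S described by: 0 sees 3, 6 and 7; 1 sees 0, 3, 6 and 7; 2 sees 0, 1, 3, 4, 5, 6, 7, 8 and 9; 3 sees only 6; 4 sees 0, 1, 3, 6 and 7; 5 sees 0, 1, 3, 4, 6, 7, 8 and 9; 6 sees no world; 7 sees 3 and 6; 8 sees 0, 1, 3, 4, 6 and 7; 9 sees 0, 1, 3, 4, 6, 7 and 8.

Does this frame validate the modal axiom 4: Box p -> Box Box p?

Yes

Axiom 4 corresponds to the accessibility relation being transitive.
Transitive: yes — every two-step S-path is closed by a direct edge.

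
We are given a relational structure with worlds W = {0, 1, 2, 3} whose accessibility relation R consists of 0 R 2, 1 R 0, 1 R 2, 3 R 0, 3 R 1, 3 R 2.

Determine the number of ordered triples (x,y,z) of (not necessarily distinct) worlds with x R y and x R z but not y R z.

Enumerating: (0,2,2), (1,0,0), (1,2,0), (1,2,2), (3,0,0), (3,0,1), (3,1,1), (3,2,0), (3,2,1), (3,2,2).

10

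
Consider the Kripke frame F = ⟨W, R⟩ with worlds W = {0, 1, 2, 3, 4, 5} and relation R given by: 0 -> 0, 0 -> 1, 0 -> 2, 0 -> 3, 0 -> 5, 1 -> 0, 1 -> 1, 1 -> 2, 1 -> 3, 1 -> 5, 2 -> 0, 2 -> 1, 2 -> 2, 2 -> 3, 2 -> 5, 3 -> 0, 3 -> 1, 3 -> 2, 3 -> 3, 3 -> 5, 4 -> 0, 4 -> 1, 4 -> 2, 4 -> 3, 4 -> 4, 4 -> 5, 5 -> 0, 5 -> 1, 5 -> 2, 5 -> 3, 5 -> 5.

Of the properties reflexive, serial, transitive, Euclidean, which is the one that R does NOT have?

Euclidean

Reflexive: yes — every world is R-related to itself.
Serial: yes — every world has a successor (e.g. 0 R 0).
Transitive: yes — every two-step R-path is closed by a direct edge.
Euclidean: no — 4 R 0 and 4 R 4, but not 0 R 4.
Only Euclidean fails.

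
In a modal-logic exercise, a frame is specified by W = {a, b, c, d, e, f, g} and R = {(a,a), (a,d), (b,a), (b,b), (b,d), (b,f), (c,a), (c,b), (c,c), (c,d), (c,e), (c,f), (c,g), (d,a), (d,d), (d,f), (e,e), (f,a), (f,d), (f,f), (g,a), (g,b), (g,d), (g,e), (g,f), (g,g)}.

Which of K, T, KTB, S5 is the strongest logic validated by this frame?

Reflexive (axiom T): yes — every world is R-related to itself.
Symmetric (axiom B): no — b R a but not a R b.
Euclidean (axiom 5): no — b R a and b R f, but not a R f.
So F validates K, T; KTB would additionally require R to be symmetric. The strongest is T.

T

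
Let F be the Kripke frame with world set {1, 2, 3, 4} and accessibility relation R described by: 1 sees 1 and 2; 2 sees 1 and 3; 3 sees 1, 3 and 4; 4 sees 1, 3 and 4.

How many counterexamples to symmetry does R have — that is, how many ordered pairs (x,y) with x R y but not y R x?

Enumerating: (2,3), (3,1), (4,1).

3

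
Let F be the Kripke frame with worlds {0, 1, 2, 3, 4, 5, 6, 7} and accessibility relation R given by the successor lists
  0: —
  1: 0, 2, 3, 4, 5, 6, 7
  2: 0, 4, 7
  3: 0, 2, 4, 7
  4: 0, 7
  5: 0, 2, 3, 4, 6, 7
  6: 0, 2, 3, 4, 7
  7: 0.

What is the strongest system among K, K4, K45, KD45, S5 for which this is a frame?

Transitive (axiom 4): yes — every two-step R-path is closed by a direct edge.
Euclidean (axiom 5): no — 1 R 0 and 1 R 2, but not 0 R 2.
Serial (axiom D): no — 0 has no R-successor.
Reflexive (axiom T): no — 0 is not related to itself.
So F validates K, K4; K45 would additionally require R to be Euclidean. The strongest is K4.

K4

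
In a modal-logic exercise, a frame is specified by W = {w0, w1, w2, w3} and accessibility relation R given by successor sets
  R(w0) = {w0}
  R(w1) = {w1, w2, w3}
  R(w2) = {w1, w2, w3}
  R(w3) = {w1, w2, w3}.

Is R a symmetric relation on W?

Yes

Symmetric: yes — every pair in R has its reverse in R.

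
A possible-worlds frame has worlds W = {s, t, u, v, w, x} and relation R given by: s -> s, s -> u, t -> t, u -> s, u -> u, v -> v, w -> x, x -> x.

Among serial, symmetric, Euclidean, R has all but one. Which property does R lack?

symmetric

Serial: yes — every world has a successor (e.g. s R s).
Symmetric: no — w R x but not x R w.
Euclidean: yes — any two successors of a common world are R-related.
Only symmetric fails.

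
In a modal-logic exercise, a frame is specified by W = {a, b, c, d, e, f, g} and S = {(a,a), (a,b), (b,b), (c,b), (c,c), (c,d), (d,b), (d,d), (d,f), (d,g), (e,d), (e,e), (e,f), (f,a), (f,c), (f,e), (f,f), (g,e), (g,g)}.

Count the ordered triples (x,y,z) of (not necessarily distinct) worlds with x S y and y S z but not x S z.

16

Enumerating: (c,d,f), (c,d,g), (d,f,a), (d,f,c), (d,f,e), (d,g,e), (e,d,b), (e,d,g), (e,f,a), (e,f,c), (f,a,b), (f,c,b), (f,c,d), (f,e,d), (g,e,d), (g,e,f).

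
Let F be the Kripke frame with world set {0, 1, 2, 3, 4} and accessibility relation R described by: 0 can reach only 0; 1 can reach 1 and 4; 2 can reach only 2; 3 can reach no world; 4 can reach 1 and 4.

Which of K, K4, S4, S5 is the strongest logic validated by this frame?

Transitive (axiom 4): yes — every two-step R-path is closed by a direct edge.
Reflexive (axiom T): no — 3 is not related to itself.
Euclidean (axiom 5): yes — any two successors of a common world are R-related.
So F validates K, K4; S4 would additionally require R to be reflexive. The strongest is K4.

K4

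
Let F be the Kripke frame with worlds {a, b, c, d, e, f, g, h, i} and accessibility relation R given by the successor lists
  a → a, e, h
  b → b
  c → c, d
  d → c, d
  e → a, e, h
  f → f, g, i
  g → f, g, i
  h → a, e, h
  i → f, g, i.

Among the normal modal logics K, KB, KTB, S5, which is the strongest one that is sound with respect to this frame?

Symmetric (axiom B): yes — every pair in R has its reverse in R.
Reflexive (axiom T): yes — every world is R-related to itself.
Euclidean (axiom 5): yes — any two successors of a common world are R-related.
So F validates K, KB, KTB, S5. The strongest is S5.

S5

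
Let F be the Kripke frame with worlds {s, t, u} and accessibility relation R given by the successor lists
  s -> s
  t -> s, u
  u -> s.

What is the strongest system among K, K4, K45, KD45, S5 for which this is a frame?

K4

Transitive (axiom 4): yes — every two-step R-path is closed by a direct edge.
Euclidean (axiom 5): no — t R s and t R u, but not s R u.
Serial (axiom D): yes — every world has a successor (e.g. s R s).
Reflexive (axiom T): no — t is not related to itself.
So F validates K, K4; K45 would additionally require R to be Euclidean. The strongest is K4.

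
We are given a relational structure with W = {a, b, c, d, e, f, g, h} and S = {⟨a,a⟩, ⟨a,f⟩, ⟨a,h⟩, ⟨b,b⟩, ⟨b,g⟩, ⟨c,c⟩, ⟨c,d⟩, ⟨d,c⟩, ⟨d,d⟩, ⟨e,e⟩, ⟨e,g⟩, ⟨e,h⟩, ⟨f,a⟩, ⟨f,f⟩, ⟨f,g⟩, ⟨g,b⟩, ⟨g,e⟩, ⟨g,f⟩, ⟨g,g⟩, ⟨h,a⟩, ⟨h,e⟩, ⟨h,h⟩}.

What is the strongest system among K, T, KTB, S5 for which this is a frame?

KTB

Reflexive (axiom T): yes — every world is S-related to itself.
Symmetric (axiom B): yes — every pair in S has its reverse in S.
Euclidean (axiom 5): no — a S f and a S h, but not f S h.
So F validates K, T, KTB; S5 would additionally require S to be Euclidean. The strongest is KTB.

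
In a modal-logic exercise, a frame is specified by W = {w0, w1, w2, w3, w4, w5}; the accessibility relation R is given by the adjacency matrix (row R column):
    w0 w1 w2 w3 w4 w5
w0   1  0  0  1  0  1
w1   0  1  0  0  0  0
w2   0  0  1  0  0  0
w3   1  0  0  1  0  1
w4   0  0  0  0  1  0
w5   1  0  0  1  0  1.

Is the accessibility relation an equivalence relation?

Reflexive: yes — every world is R-related to itself.
Symmetric: yes — every pair in R has its reverse in R.
Transitive: yes — every two-step R-path is closed by a direct edge.
So R is an equivalence relation.

Yes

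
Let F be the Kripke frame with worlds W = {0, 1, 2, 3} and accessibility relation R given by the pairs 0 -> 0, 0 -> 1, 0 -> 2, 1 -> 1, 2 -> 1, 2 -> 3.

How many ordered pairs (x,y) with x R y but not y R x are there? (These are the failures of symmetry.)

4

Enumerating: (0,1), (0,2), (2,1), (2,3).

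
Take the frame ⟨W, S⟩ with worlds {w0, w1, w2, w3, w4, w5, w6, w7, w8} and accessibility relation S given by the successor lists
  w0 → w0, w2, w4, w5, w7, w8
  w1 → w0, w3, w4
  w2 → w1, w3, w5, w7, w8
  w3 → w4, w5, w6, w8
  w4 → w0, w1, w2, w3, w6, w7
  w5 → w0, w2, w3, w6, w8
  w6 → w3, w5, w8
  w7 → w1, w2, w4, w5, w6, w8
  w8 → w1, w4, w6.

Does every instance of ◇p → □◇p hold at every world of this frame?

By correspondence theory, 5 is valid on a frame iff S is Euclidean.
Euclidean: no — w0 S w2 and w0 S w4, but not w2 S w4.

No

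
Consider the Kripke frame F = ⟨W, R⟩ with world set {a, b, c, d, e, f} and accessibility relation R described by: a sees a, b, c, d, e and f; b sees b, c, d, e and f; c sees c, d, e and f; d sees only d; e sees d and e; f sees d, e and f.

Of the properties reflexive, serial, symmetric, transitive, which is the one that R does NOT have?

Reflexive: yes — every world is R-related to itself.
Serial: yes — every world has a successor (e.g. a R a).
Symmetric: no — a R b but not b R a.
Transitive: yes — every two-step R-path is closed by a direct edge.
Only symmetric fails.

symmetric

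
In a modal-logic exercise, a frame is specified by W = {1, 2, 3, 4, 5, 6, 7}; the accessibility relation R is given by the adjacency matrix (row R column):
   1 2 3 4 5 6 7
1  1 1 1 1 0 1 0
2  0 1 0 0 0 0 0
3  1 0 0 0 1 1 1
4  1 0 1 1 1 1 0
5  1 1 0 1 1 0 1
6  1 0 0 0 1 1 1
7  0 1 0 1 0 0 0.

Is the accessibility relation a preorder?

No

Reflexive: no — 3 is not related to itself.
Transitive: no — 1 R 3 and 3 R 5, but not 1 R 5.
So R is not a preorder.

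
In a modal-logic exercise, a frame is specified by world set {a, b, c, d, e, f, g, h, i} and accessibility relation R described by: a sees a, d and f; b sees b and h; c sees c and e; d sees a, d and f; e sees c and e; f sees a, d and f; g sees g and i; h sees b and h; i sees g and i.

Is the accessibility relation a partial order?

No

Reflexive: yes — every world is R-related to itself.
Transitive: yes — every two-step R-path is closed by a direct edge.
Antisymmetric: no — a R d and d R a with a ≠ d.
So R is not a partial order.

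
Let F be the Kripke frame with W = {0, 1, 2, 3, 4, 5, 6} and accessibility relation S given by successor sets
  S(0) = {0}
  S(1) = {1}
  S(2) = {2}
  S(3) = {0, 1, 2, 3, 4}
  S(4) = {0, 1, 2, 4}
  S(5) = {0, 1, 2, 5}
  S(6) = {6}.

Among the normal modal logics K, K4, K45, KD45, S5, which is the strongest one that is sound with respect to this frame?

K4

Transitive (axiom 4): yes — every two-step S-path is closed by a direct edge.
Euclidean (axiom 5): no — 3 S 0 and 3 S 1, but not 0 S 1.
Serial (axiom D): yes — every world has a successor (e.g. 0 S 0).
Reflexive (axiom T): yes — every world is S-related to itself.
So F validates K, K4; K45 would additionally require S to be Euclidean. The strongest is K4.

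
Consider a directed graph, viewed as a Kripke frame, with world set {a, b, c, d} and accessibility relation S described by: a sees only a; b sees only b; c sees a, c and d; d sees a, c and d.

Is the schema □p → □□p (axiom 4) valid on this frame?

Yes

By correspondence theory, 4 is valid on a frame iff S is transitive.
Transitive: yes — every two-step S-path is closed by a direct edge.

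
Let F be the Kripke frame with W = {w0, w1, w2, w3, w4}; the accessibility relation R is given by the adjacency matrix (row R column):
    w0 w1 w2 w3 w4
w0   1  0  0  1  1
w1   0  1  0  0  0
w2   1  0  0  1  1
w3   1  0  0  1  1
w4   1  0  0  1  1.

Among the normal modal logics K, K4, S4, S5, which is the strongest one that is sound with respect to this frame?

Transitive (axiom 4): yes — every two-step R-path is closed by a direct edge.
Reflexive (axiom T): no — w2 is not related to itself.
Euclidean (axiom 5): yes — any two successors of a common world are R-related.
So F validates K, K4; S4 would additionally require R to be reflexive. The strongest is K4.

K4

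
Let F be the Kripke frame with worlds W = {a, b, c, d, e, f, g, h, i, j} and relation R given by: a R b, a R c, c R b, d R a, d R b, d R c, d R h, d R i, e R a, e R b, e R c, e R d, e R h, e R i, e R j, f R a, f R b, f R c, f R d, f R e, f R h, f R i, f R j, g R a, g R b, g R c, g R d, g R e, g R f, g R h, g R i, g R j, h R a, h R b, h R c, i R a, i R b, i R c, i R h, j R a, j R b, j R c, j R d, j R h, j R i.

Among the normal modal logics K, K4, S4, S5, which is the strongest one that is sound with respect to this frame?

Transitive (axiom 4): yes — every two-step R-path is closed by a direct edge.
Reflexive (axiom T): no — a is not related to itself.
Euclidean (axiom 5): no — a R b and a R c, but not b R c.
So F validates K, K4; S4 would additionally require R to be reflexive. The strongest is K4.

K4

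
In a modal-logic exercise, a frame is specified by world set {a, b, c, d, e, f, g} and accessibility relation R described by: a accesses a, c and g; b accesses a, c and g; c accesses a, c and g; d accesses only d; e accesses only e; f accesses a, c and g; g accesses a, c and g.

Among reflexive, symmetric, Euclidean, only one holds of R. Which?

Euclidean

Reflexive: no — b is not related to itself.
Symmetric: no — b R a but not a R b.
Euclidean: yes — any two successors of a common world are R-related.
Only Euclidean holds.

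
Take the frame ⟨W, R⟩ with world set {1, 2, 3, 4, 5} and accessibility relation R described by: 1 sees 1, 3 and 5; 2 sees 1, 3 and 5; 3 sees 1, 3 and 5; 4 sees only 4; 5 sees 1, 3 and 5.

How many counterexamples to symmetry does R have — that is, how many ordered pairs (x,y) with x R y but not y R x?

Enumerating: (2,1), (2,3), (2,5).

3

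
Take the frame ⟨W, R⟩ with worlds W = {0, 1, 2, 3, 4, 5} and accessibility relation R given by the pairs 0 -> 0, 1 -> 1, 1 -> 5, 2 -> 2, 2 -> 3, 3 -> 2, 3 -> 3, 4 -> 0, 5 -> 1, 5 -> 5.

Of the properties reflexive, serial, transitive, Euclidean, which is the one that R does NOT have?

reflexive

Reflexive: no — 4 is not related to itself.
Serial: yes — every world has a successor (e.g. 0 R 0).
Transitive: yes — every two-step R-path is closed by a direct edge.
Euclidean: yes — any two successors of a common world are R-related.
Only reflexive fails.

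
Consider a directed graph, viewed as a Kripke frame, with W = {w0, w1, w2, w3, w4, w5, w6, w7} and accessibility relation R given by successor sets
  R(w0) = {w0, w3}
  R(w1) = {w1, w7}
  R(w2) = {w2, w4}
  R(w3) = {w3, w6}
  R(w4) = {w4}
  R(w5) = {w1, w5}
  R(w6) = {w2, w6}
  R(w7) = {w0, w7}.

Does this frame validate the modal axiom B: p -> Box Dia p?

No

By correspondence theory, B is valid on a frame iff R is symmetric.
Symmetric: no — w0 R w3 but not w3 R w0.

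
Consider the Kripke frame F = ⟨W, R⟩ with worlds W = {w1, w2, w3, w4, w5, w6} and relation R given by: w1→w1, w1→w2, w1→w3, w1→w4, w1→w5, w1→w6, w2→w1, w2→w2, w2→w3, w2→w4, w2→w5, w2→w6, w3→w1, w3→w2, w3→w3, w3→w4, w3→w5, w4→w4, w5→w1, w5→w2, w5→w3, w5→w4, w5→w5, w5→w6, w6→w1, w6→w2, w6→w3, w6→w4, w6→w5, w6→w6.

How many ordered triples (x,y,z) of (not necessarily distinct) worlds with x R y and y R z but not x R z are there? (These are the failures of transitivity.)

3

Enumerating: (w3,w1,w6), (w3,w2,w6), (w3,w5,w6).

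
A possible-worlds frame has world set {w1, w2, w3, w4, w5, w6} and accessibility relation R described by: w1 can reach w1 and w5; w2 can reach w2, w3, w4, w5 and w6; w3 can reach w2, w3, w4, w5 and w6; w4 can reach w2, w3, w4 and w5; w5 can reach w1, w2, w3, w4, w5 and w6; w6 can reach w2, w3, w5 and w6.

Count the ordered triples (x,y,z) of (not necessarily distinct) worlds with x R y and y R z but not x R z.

Enumerating: (w1,w5,w2), (w1,w5,w3), (w1,w5,w4), (w1,w5,w6), (w2,w5,w1), (w3,w5,w1), (w4,w2,w6), (w4,w3,w6), (w4,w5,w1), (w4,w5,w6), (w6,w2,w4), (w6,w3,w4), (w6,w5,w1), (w6,w5,w4).

14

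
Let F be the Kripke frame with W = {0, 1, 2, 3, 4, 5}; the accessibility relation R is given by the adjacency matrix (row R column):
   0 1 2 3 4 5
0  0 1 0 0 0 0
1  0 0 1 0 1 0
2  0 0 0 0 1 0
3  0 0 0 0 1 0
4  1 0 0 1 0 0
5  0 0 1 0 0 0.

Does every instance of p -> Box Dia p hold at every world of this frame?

Axiom B corresponds to the accessibility relation being symmetric.
Symmetric: no — 0 R 1 but not 1 R 0.

No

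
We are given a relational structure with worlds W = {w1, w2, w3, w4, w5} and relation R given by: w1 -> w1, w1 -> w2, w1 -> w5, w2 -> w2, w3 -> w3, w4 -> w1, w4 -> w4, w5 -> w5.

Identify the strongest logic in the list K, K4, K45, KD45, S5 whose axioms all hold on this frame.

Transitive (axiom 4): no — w4 R w1 and w1 R w2, but not w4 R w2.
Euclidean (axiom 5): no — w1 R w2 and w1 R w5, but not w2 R w5.
Serial (axiom D): yes — every world has a successor (e.g. w1 R w1).
Reflexive (axiom T): yes — every world is R-related to itself.
So F validates K; K4 would additionally require R to be transitive. The strongest is K.

K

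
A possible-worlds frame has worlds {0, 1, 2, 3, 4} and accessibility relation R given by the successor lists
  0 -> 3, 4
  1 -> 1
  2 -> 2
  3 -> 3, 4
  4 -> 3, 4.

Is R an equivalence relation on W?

No

Reflexive: no — 0 is not related to itself.
Symmetric: no — 0 R 3 but not 3 R 0.
Transitive: yes — every two-step R-path is closed by a direct edge.
So R is not an equivalence relation.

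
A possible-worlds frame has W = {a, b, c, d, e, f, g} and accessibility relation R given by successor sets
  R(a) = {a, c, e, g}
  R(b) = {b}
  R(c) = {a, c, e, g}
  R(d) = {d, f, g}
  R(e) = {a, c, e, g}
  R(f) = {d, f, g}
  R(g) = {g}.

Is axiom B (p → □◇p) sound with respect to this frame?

By correspondence theory, B is valid on a frame iff R is symmetric.
Symmetric: no — a R g but not g R a.

No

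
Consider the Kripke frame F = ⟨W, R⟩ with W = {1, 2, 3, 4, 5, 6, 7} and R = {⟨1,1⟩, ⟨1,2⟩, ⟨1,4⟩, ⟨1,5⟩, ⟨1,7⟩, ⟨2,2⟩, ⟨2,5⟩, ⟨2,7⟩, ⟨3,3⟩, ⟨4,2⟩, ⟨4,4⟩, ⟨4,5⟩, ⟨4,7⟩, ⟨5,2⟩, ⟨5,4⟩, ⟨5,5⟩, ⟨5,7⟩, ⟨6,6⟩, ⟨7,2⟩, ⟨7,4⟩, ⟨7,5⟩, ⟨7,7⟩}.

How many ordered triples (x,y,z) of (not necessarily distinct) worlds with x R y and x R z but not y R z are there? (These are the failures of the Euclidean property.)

Enumerating: (1,2,1), (1,2,4), (1,4,1), (1,5,1), (1,7,1), (4,2,4), (5,2,4), (7,2,4).

8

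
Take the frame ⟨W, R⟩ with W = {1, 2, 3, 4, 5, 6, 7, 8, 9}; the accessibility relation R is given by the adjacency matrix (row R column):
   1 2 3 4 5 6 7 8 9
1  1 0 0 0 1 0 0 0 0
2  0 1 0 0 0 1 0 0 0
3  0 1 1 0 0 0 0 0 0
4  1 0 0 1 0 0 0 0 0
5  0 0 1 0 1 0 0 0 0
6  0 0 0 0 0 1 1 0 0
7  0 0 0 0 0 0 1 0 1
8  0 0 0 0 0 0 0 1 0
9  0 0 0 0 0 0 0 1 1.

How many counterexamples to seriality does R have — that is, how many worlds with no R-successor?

0

R is serial; there are no such worlds.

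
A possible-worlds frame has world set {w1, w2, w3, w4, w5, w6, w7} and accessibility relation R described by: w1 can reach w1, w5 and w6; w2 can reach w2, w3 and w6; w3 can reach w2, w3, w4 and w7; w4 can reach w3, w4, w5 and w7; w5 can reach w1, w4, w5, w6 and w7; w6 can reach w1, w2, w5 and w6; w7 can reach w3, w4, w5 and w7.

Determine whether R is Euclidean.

Euclidean: no — w2 R w3 and w2 R w6, but not w3 R w6.

No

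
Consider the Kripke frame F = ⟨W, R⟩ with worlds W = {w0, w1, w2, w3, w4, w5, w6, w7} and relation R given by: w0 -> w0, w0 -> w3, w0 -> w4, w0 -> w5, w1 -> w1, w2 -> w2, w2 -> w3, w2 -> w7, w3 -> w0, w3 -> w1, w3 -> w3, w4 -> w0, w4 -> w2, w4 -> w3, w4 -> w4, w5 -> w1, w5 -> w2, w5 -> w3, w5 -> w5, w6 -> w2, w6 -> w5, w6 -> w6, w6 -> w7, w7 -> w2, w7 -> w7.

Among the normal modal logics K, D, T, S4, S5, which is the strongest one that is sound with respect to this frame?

Serial (axiom D): yes — every world has a successor (e.g. w0 R w0).
Reflexive (axiom T): yes — every world is R-related to itself.
Transitive (axiom 4): no — w0 R w3 and w3 R w1, but not w0 R w1.
Euclidean (axiom 5): no — w0 R w3 and w0 R w4, but not w3 R w4.
So F validates K, D, T; S4 would additionally require R to be transitive. The strongest is T.

T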